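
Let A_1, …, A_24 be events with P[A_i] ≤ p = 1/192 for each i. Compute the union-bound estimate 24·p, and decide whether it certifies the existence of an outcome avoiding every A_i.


Union bound: P[∪_{i=1}^{24} A_i] ≤ Σ_i P[A_i] ≤ 24·p = 24·(1/192) = 1/8.
Numerically: 1/8 ≈ 0.125.
Is 1/8 < 1? YES.
Since P[∪ A_i] ≤ 1/8 < 1, the complement has P[∩ A_i^c] ≥ 1 − 1/8 = 7/8 > 0, so some outcome avoids every A_i.

24·p = 1/8 ≈ 0.125; existence CERTIFIED by the union bound.


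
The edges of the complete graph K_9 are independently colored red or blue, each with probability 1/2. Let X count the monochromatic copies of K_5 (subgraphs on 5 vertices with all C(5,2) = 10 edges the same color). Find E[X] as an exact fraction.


Let X = Σ_S X_S over the C(9, 5) = 126 subsets S of size 5, where X_S = 1 if the K_5 on S is monochromatic.
For a fixed S, the K_5 on S has C(5, 2) = 10 edges. P[all 10 edges red] = (1/2)^10, and likewise for blue, so P[monochromatic] = 2·(1/2)^10 = 2^{1 − 10} = 1/512.
By linearity: E[X] = C(9, 5) · 2^{1 − 10} = 126 · 1/512 = 63/256.
Numerically: E[X] ≈ 0.246.

E[X] = C(9,5)·2^(1−C(5,2)) = 63/256 ≈ 0.246.


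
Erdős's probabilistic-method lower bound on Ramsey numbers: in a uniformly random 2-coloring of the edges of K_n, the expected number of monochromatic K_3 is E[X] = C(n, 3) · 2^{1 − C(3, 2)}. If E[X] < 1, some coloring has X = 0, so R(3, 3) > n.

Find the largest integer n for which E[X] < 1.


We need C(n, 3) · 2^{1 − 3} < 1, i.e. C(n, 3) < 2^{3 − 1} = 4.
Check values of n near the boundary:
  n = 3: C(3, 3) = 1; 1 < 4? YES
  n = 4: C(4, 3) = 4; 4 < 4? NO
  n = 5: C(5, 3) = 10; 10 < 4? NO
The largest n with C(n, 3) < 4 is n = 3 (where E[X] = 1/4 ≈ 0.250). Hence R(3, 3) > 3, i.e. R(3, 3) ≥ 4.

Largest n = 3; hence R(3, 3) > 3.


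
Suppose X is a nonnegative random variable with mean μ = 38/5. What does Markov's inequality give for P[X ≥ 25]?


μ = E[X] = 38/5, a = 25.
Markov: P[X ≥ 25] ≤ μ/a = (38/5)/25 = 38/125.
Numerically: ≈ 0.304.
(Since a = 25 > μ = 7.600, the bound 38/125 is < 1 and informative.)

P[X ≥ 25] ≤ 38/125 ≈ 0.304.


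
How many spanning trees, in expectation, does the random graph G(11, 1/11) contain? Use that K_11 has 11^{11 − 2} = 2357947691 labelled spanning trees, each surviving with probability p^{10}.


K_11 has 11^{11 − 2} = 2357947691 labelled spanning trees.
For each such spanning tree H, let X_H = 1 if all 10 edges of H are present in G. Then P[X_H = 1] = p^{10} = (1/11)^{10} = 1/25937424601.
By linearity: E[X] = Σ_H E[X_H] = 2357947691 · p^{10} = 2357947691 · 1/25937424601 = 1/11.
Numerically: E[X] ≈ 0.0909.

E[X] = 2357947691 · (1/11)^{10} = 1/11 ≈ 0.0909.


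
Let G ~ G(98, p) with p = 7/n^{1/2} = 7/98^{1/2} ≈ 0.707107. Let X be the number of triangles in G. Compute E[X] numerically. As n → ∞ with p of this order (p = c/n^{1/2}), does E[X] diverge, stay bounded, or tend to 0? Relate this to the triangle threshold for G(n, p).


Number of potential triangles: C(98, 3) = 152096.
Each occurs with probability p³ ≈ (0.707107)³ ≈ 3.53553391e-01.
By linearity: E[X] = C(98, 3)·p³ ≈ 152096 · 3.53553391e-01 ≈ 53774.056496.
Since α = 1/2 < 1, p = c/n^{1/2} ≫ 1/n is above the triangle threshold p ~ 1/n. Asymptotically E[X] ~ (c³/6)·n^{3(1−α)} = (7³/6)·n^{1.5} → ∞; triangles are abundant w.h.p.

E[X] ≈ 53774.056496; in regime p = Θ(1/n^{1/2}) E[X] diverges (above the triangle threshold p ~ 1/n).


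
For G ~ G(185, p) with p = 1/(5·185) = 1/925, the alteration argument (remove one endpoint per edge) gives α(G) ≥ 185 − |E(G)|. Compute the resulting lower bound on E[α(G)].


E[|E(G)|] = C(185, 2)·p = 17020 · (1/925) = 92/5.
E[α(G)] ≥ n − E[|E(G)|] = 185 − 92/5 = 833/5.
Numerically: ≈ 166.6000.
(This is only a lower bound; the true E[α(G)] may be larger.)

E[α(G)] ≥ 833/5 ≈ 166.6000.


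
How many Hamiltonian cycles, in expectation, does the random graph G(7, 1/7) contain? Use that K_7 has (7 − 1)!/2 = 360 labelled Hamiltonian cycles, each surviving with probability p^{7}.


K_7 has (7 − 1)!/2 = 360 labelled Hamiltonian cycles.
For each such Hamiltonian cycle H, let X_H = 1 if all 7 edges of H are present in G. Then P[X_H = 1] = p^{7} = (1/7)^{7} = 1/823543.
By linearity: E[X] = Σ_H E[X_H] = 360 · p^{7} = 360 · 1/823543 = 360/823543.
Numerically: E[X] ≈ 0.000437.

E[X] = 360 · (1/7)^{7} = 360/823543 ≈ 0.000437.


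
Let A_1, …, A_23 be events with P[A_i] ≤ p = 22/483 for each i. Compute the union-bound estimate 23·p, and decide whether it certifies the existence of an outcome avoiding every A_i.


Union bound: P[∪_{i=1}^{23} A_i] ≤ Σ_i P[A_i] ≤ 23·p = 23·(22/483) = 22/21.
Numerically: 22/21 ≈ 1.048.
Is 22/21 < 1? NO.
Since the bound 22/21 is ≥ 1, the union bound is uninformative here; it does NOT by itself certify existence.

23·p = 22/21 ≈ 1.048; existence NOT certified by the union bound.


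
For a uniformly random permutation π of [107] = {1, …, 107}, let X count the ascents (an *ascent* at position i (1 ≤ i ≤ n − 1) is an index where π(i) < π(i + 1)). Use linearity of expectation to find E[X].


Write X = Σ X_I over i = 1, …, 106, with X_I the indicator of one ascent.
There are 106 indicators.
For each fixed i, the pair (π(i), π(i+1)) is a uniformly random ordered pair of distinct values from {1, …, 107}; by symmetry P[π(i) < π(i+1)] = 1/2.
By linearity: E[X] = 106 · (1/2) = (107 − 1) · (1/2) = 53 ≈ 53.000.

E[X] = 53 = 53.000.


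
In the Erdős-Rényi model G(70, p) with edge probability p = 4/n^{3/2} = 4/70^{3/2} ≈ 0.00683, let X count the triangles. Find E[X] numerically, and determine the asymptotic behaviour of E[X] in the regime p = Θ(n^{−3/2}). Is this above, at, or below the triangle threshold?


Number of potential triangles: C(70, 3) = 54740.
Each occurs with probability p³ ≈ (0.00683)³ ≈ 3.185949e-07.
By linearity: E[X] = C(70, 3)·p³ ≈ 54740 · 3.185949e-07 ≈ 0.0174.
Since α = 3/2 > 1, p = c/n^{3/2} = o(1/n) is below the triangle threshold p ~ 1/n. Asymptotically E[X] ~ (c³/6)·n^{3(1−α)} = (4³/6)·n^{-1.5} → 0, so by Markov's inequality G has no triangles w.h.p.

E[X] ≈ 0.0174; in regime p = Θ(1/n^{3/2}) E[X] tends to 0 (below the triangle threshold p ~ 1/n).


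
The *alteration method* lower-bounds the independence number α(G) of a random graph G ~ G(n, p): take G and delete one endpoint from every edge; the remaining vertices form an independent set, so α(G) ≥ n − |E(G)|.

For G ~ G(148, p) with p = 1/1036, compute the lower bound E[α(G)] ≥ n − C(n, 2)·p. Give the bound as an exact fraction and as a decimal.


E[|E(G)|] = C(148, 2)·p = 10878 · (1/1036) = 21/2.
E[α(G)] ≥ n − E[|E(G)|] = 148 − 21/2 = 275/2.
Numerically: ≈ 137.500000.
(This is only a lower bound; the true E[α(G)] may be larger.)

E[α(G)] ≥ 275/2 ≈ 137.500000.


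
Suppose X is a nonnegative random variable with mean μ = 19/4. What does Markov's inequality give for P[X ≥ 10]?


μ = E[X] = 19/4, a = 10.
Markov: P[X ≥ 10] ≤ μ/a = (19/4)/10 = 19/40.
Numerically: ≈ 0.475.
(Since a = 10 > μ = 4.750, the bound 19/40 is < 1 and informative.)

P[X ≥ 10] ≤ 19/40 ≈ 0.475.


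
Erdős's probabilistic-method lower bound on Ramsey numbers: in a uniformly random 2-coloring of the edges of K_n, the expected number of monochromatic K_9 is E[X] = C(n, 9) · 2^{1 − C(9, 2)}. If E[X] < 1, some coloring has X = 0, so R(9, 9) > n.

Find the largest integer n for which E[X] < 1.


We need C(n, 9) · 2^{1 − 36} < 1, i.e. C(n, 9) < 2^{36 − 1} = 34359738368.
Check values of n near the boundary:
  n = 63: C(63, 9) = 23667689815; 23667689815 < 34359738368? YES
  n = 64: C(64, 9) = 27540584512; 27540584512 < 34359738368? YES
  n = 65: C(65, 9) = 31966749880; 31966749880 < 34359738368? YES
  n = 66: C(66, 9) = 37014131440; 37014131440 < 34359738368? NO
The largest n with C(n, 9) < 34359738368 is n = 65 (where E[X] = 3995843735/4294967296 ≈ 0.9303549). Hence R(9, 9) > 65, i.e. R(9, 9) ≥ 66.

Largest n = 65; hence R(9, 9) > 65.


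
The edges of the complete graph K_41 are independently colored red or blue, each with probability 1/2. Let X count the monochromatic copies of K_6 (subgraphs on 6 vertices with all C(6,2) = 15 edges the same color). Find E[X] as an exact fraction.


Let X = Σ_S X_S over the C(41, 6) = 4496388 subsets S of size 6, where X_S = 1 if the K_6 on S is monochromatic.
For a fixed S, the K_6 on S has C(6, 2) = 15 edges. P[all 15 edges red] = (1/2)^15, and likewise for blue, so P[monochromatic] = 2·(1/2)^15 = 2^{1 − 15} = 1/16384.
Summing: E[X] = C(41, 6) · 2^{1 − 15} = 4496388 · 1/16384 = 1124097/4096.
Numerically: E[X] ≈ 274.438.

E[X] = C(41,6)·2^(1−C(6,2)) = 1124097/4096 ≈ 274.438.


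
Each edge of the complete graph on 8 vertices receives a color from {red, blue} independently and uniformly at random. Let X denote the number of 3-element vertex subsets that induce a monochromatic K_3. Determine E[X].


Let X = Σ_S X_S over the C(8, 3) = 56 subsets S of size 3, where X_S = 1 if the K_3 on S is monochromatic.
For a fixed S, the K_3 on S has C(3, 2) = 3 edges. P[all 3 edges red] = (1/2)^3, and likewise for blue, so P[monochromatic] = 2·(1/2)^3 = 2^{1 − 3} = 1/4.
By linearity of expectation: E[X] = C(8, 3) · 2^{1 − 3} = 56 · 1/4 = 14.
Numerically: E[X] ≈ 14.000000.

E[X] = C(8,3)·2^(1−C(3,2)) = 14 ≈ 14.000000.


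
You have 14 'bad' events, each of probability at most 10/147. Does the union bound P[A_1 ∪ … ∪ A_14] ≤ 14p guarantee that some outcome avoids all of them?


Union bound: P[∪_{i=1}^{14} A_i] ≤ Σ_i P[A_i] ≤ 14·p = 14·(10/147) = 20/21.
Numerically: 20/21 ≈ 0.95238.
Is 20/21 < 1? YES.
Since P[∪ A_i] ≤ 20/21 < 1, the complement has P[∩ A_i^c] ≥ 1 − 20/21 = 1/21 > 0, so some outcome avoids every A_i.

14·p = 20/21 ≈ 0.95238; existence CERTIFIED by the union bound.


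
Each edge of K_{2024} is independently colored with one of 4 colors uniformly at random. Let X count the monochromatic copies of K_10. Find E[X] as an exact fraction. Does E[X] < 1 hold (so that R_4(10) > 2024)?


E[X] = C(2024, 10) · 4^{1 − 45} = 310936101848269937576192656 · 4^{−44} = 310936101848269937576192656/309485009821345068724781056.
As a reduced fraction: E[X] = 19433506365516871098512041/19342813113834066795298816 ≈ 1.004689.
Is E[X] < 1? NO.
Since E[X] ≥ 1, the first-moment bound is inconclusive at n = 2024; it does NOT by itself certify R_4(10) > 2024.

E[X] = 19433506365516871098512041/19342813113834066795298816 ≈ 1.004689; E[X] ≥ 1; first-moment method inconclusive here.


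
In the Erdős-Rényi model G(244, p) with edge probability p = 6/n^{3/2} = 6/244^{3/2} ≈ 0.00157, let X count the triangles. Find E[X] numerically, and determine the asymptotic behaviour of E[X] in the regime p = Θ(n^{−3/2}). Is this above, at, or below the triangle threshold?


Number of potential triangles: C(244, 3) = 2391444.
Each occurs with probability p³ ≈ (0.00157)³ ≈ 3.90121e-09.
By linearity: E[X] = C(244, 3)·p³ ≈ 2391444 · 3.90121e-09 ≈ 0.009.
Since α = 3/2 > 1, p = c/n^{3/2} = o(1/n) is below the triangle threshold p ~ 1/n. Asymptotically E[X] ~ (c³/6)·n^{3(1−α)} = (6³/6)·n^{-1.5} → 0, so by Markov's inequality G has no triangles w.h.p.

E[X] ≈ 0.009; in regime p = Θ(1/n^{3/2}) E[X] tends to 0 (below the triangle threshold p ~ 1/n).


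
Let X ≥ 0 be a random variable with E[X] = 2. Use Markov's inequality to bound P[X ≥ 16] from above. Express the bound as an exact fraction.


μ = E[X] = 2, a = 16.
Markov: P[X ≥ 16] ≤ μ/a = (2)/16 = 1/8.
Numerically: ≈ 0.12500.
(Since a = 16 > μ = 2.00000, the bound 1/8 is < 1 and informative.)

P[X ≥ 16] ≤ 1/8 ≈ 0.12500.


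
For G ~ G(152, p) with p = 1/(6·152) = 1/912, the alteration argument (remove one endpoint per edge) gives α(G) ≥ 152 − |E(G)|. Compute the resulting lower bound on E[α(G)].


E[|E(G)|] = C(152, 2)·p = 11476 · (1/912) = 151/12.
E[α(G)] ≥ n − E[|E(G)|] = 152 − 151/12 = 1673/12.
Numerically: ≈ 139.416667.
(This is only a lower bound; the true E[α(G)] may be larger.)

E[α(G)] ≥ 1673/12 ≈ 139.416667.


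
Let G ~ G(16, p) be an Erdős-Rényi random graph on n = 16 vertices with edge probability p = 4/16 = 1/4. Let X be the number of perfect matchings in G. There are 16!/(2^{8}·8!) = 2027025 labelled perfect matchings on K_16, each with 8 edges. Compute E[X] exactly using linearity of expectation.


K_16 has 16!/(2^{8}·8!) = 2027025 labelled perfect matchings.
For each such perfect matching H, let X_H = 1 if all 8 edges of H are present in G. Then P[X_H = 1] = p^{8} = (1/4)^{8} = 1/65536.
By linearity: E[X] = Σ_H E[X_H] = 2027025 · p^{8} = 2027025 · 1/65536 = 2027025/65536.
Numerically: E[X] ≈ 30.93.

E[X] = 2027025 · (1/4)^{8} = 2027025/65536 ≈ 30.93.


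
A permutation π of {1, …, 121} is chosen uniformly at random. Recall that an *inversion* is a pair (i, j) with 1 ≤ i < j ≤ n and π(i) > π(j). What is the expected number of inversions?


Write X = Σ X_I over the C(121, 2) = 7260 pairs i < j, with X_I the indicator of one inversion.
There are 7260 indicators.
For each fixed pair i < j, the values π(i) and π(j) are two distinct elements of {1, …, 121} in uniformly random order; by symmetry P[π(i) > π(j)] = 1/2.
By linearity: E[X] = 7260 · (1/2) = C(121, 2) · (1/2) = 7260/2 = 3630 ≈ 3630.0000.

E[X] = 3630 = 3630.0000.


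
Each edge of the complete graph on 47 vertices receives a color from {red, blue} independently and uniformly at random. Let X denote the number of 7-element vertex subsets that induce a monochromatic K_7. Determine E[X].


Let X = Σ_S X_S over the C(47, 7) = 62891499 subsets S of size 7, where X_S = 1 if the K_7 on S is monochromatic.
For a fixed S, the K_7 on S has C(7, 2) = 21 edges. P[all 21 edges red] = (1/2)^21, and likewise for blue, so P[monochromatic] = 2·(1/2)^21 = 2^{1 − 21} = 1/1048576.
Summing: E[X] = C(47, 7) · 2^{1 − 21} = 62891499 · 1/1048576 = 62891499/1048576.
Numerically: E[X] ≈ 59.9780.

E[X] = C(47,7)·2^(1−C(7,2)) = 62891499/1048576 ≈ 59.9780.


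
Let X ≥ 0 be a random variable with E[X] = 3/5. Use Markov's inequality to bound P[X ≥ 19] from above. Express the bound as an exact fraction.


μ = E[X] = 3/5, a = 19.
Markov: P[X ≥ 19] ≤ μ/a = (3/5)/19 = 3/95.
Numerically: ≈ 0.032.
(Since a = 19 > μ = 0.600, the bound 3/95 is < 1 and informative.)

P[X ≥ 19] ≤ 3/95 ≈ 0.032.


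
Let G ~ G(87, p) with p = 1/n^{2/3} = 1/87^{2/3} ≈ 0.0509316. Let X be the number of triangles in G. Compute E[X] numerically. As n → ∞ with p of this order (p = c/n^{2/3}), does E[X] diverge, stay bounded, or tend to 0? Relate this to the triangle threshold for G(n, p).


Number of potential triangles: C(87, 3) = 105995.
Each occurs with probability p³ ≈ (0.0509316)³ ≈ 1.32117849e-04.
By linearity: E[X] = C(87, 3)·p³ ≈ 105995 · 1.32117849e-04 ≈ 14.003831.
Since α = 2/3 < 1, p = c/n^{2/3} ≫ 1/n is above the triangle threshold p ~ 1/n. Asymptotically E[X] ~ (c³/6)·n^{3(1−α)} = (1³/6)·n^{1} → ∞; triangles are abundant w.h.p.

E[X] ≈ 14.003831; in regime p = Θ(1/n^{2/3}) E[X] diverges (above the triangle threshold p ~ 1/n).


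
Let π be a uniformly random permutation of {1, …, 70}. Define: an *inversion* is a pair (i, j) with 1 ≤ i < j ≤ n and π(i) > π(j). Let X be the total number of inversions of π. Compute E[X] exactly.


Write X = Σ X_I over the C(70, 2) = 2415 pairs i < j, with X_I the indicator of one inversion.
There are 2415 indicators.
For each fixed pair i < j, the values π(i) and π(j) are two distinct elements of {1, …, 70} in uniformly random order; by symmetry P[π(i) > π(j)] = 1/2.
By linearity: E[X] = 2415 · (1/2) = C(70, 2) · (1/2) = 2415/2 = 2415/2 ≈ 1207.500.

E[X] = 2415/2 = 1207.500.


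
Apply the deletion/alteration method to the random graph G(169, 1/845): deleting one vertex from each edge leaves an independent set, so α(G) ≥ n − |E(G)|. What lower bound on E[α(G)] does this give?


E[|E(G)|] = C(169, 2)·p = 14196 · (1/845) = 84/5.
E[α(G)] ≥ n − E[|E(G)|] = 169 − 84/5 = 761/5.
Numerically: ≈ 152.2000.
(This is only a lower bound; the true E[α(G)] may be larger.)

E[α(G)] ≥ 761/5 ≈ 152.2000.


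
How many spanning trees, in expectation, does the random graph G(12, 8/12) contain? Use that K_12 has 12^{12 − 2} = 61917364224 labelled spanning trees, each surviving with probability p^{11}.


K_12 has 12^{12 − 2} = 61917364224 labelled spanning trees.
For each such spanning tree H, let X_H = 1 if all 11 edges of H are present in G. Then P[X_H = 1] = p^{11} = (2/3)^{11} = 2048/177147.
By linearity of expectation: E[X] = Σ_H E[X_H] = 61917364224 · p^{11} = 61917364224 · 2048/177147 = 2147483648/3.
Numerically: E[X] ≈ 7.158e+08.

E[X] = 61917364224 · (2/3)^{11} = 2147483648/3 ≈ 7.158e+08.


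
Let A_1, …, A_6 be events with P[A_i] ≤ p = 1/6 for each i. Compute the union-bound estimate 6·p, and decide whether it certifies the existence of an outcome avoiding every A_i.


Union bound: P[∪_{i=1}^{6} A_i] ≤ Σ_i P[A_i] ≤ 6·p = 6·(1/6) = 1.
Numerically: 1 ≈ 1.00000.
Is 1 < 1? NO.
Since the bound 1 is ≥ 1, the union bound is uninformative here; it does NOT by itself certify existence.

6·p = 1 ≈ 1.00000; existence NOT certified by the union bound.


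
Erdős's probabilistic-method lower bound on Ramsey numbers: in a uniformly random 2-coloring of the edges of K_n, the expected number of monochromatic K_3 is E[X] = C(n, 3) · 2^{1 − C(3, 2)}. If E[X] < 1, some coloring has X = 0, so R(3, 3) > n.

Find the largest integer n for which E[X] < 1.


We need C(n, 3) · 2^{1 − 3} < 1, i.e. C(n, 3) < 2^{3 − 1} = 4.
Check values of n near the boundary:
  n = 3: C(3, 3) = 1; 1 < 4? YES
  n = 4: C(4, 3) = 4; 4 < 4? NO
  n = 5: C(5, 3) = 10; 10 < 4? NO
The largest n with C(n, 3) < 4 is n = 3 (where E[X] = 1/4 ≈ 0.25000). Hence R(3, 3) > 3, i.e. R(3, 3) ≥ 4.

Largest n = 3; hence R(3, 3) > 3.


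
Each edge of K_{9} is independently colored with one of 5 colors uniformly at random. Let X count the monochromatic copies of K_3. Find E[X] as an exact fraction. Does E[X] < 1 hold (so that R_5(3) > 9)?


E[X] = C(9, 3) · 5^{1 − 3} = 84 · 5^{−2} = 84/25.
As a reduced fraction: E[X] = 84/25 ≈ 3.36000.
Is E[X] < 1? NO.
Since E[X] ≥ 1, the first-moment bound is inconclusive at n = 9; it does NOT by itself certify R_5(3) > 9.

E[X] = 84/25 ≈ 3.36000; E[X] ≥ 1; first-moment method inconclusive here.


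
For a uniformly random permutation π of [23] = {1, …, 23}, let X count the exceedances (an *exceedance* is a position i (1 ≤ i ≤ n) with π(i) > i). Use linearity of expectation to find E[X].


Write X = Σ_{i=1}^{23} X_i, where X_i = 1_{π(i) > i}.
For each fixed i, π(i) is uniform over {1, …, 23} (marginal of a uniform permutation), so P[π(i) > i] = (n − i)/n. Summing: Σ_{i=1}^{23} (n − i)/n = (0 + 1 + … + 22)/23 = 23(23 − 1)/(2·23) = (23 − 1)/2.
Hence E[X] = Σ_{i=1}^{23} (23 − i)/23 = 11 ≈ 11.000.

E[X] = 11 = 11.000.


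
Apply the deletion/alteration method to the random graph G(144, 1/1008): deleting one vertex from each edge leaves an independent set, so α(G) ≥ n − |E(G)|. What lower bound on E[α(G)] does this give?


E[|E(G)|] = C(144, 2)·p = 10296 · (1/1008) = 143/14.
E[α(G)] ≥ n − E[|E(G)|] = 144 − 143/14 = 1873/14.
Numerically: ≈ 133.785714.
(This is only a lower bound; the true E[α(G)] may be larger.)

E[α(G)] ≥ 1873/14 ≈ 133.785714.


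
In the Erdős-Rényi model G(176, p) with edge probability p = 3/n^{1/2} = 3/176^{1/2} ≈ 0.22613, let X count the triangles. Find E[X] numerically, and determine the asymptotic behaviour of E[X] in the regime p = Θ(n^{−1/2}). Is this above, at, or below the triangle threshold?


Number of potential triangles: C(176, 3) = 893200.
Each occurs with probability p³ ≈ (0.22613)³ ≈ 1.1563645e-02.
By linearity: E[X] = C(176, 3)·p³ ≈ 893200 · 1.1563645e-02 ≈ 10328.64800.
Since α = 1/2 < 1, p = c/n^{1/2} ≫ 1/n is above the triangle threshold p ~ 1/n. Asymptotically E[X] ~ (c³/6)·n^{3(1−α)} = (3³/6)·n^{1.5} → ∞; triangles are abundant w.h.p.

E[X] ≈ 10328.64800; in regime p = Θ(1/n^{1/2}) E[X] diverges (above the triangle threshold p ~ 1/n).


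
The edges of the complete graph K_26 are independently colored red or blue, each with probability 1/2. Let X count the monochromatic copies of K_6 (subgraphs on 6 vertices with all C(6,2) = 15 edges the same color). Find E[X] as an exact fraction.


Let X = Σ_S X_S over the C(26, 6) = 230230 subsets S of size 6, where X_S = 1 if the K_6 on S is monochromatic.
For a fixed S, the K_6 on S has C(6, 2) = 15 edges. P[all 15 edges red] = (1/2)^15, and likewise for blue, so P[monochromatic] = 2·(1/2)^15 = 2^{1 − 15} = 1/16384.
By linearity of expectation: E[X] = C(26, 6) · 2^{1 − 15} = 230230 · 1/16384 = 115115/8192.
Numerically: E[X] ≈ 14.0521.

E[X] = C(26,6)·2^(1−C(6,2)) = 115115/8192 ≈ 14.0521.


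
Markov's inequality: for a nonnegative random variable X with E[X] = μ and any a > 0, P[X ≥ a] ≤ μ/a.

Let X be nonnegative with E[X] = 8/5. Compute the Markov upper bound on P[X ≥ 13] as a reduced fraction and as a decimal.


μ = E[X] = 8/5, a = 13.
Markov: P[X ≥ 13] ≤ μ/a = (8/5)/13 = 8/65.
Numerically: ≈ 0.12308.
(Since a = 13 > μ = 1.60000, the bound 8/65 is < 1 and informative.)

P[X ≥ 13] ≤ 8/65 ≈ 0.12308.


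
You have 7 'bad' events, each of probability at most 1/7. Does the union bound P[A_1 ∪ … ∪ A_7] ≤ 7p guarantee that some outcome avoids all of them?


Union bound: P[∪_{i=1}^{7} A_i] ≤ Σ_i P[A_i] ≤ 7·p = 7·(1/7) = 1.
Numerically: 1 ≈ 1.0000000.
Is 1 < 1? NO.
Since the bound 1 is ≥ 1, the union bound is uninformative here; it does NOT by itself certify existence.

7·p = 1 ≈ 1.0000000; existence NOT certified by the union bound.


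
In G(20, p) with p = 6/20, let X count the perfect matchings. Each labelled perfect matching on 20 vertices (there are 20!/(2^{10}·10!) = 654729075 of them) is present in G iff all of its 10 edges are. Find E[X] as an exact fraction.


K_20 has 20!/(2^{10}·10!) = 654729075 labelled perfect matchings.
For each such perfect matching H, let X_H = 1 if all 10 edges of H are present in G. Then P[X_H = 1] = p^{10} = (3/10)^{10} = 59049/10000000000.
Summing the indicators: E[X] = Σ_H E[X_H] = 654729075 · p^{10} = 654729075 · 59049/10000000000 = 1546443885987/400000000.
Numerically: E[X] ≈ 3866.

E[X] = 654729075 · (3/10)^{10} = 1546443885987/400000000 ≈ 3866.


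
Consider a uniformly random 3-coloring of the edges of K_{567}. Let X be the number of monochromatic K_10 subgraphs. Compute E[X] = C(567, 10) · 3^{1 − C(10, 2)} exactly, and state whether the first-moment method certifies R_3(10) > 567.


E[X] = C(567, 10) · 3^{1 − 45} = 873787071273467749398 · 3^{−44} = 873787071273467749398/984770902183611232881.
As a reduced fraction: E[X] = 10787494707079848758/12157665459056928801 ≈ 0.8873.
Is E[X] < 1? YES.
Since E[X] < 1, there exists a 3-coloring of K_{567} with no monochromatic K_10; hence R_3(10) > 567.

E[X] = 10787494707079848758/12157665459056928801 ≈ 0.8873; E[X] < 1, so R_3(10) > 567.


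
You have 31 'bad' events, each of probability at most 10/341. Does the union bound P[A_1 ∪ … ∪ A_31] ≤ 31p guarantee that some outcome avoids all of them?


Union bound: P[∪_{i=1}^{31} A_i] ≤ Σ_i P[A_i] ≤ 31·p = 31·(10/341) = 10/11.
Numerically: 10/11 ≈ 0.909091.
Is 10/11 < 1? YES.
Since P[∪ A_i] ≤ 10/11 < 1, the complement has P[∩ A_i^c] ≥ 1 − 10/11 = 1/11 > 0, so some outcome avoids every A_i.

31·p = 10/11 ≈ 0.909091; existence CERTIFIED by the union bound.


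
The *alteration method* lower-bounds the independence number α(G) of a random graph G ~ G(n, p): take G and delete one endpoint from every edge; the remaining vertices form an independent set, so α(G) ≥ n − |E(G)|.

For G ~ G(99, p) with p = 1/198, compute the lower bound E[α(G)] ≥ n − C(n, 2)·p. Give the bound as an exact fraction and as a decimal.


E[|E(G)|] = C(99, 2)·p = 4851 · (1/198) = 49/2.
E[α(G)] ≥ n − E[|E(G)|] = 99 − 49/2 = 149/2.
Numerically: ≈ 74.50000.
(This is only a lower bound; the true E[α(G)] may be larger.)

E[α(G)] ≥ 149/2 ≈ 74.50000.


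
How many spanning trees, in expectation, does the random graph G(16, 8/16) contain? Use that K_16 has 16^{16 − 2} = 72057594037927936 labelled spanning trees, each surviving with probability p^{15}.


K_16 has 16^{16 − 2} = 72057594037927936 labelled spanning trees.
For each such spanning tree H, let X_H = 1 if all 15 edges of H are present in G. Then P[X_H = 1] = p^{15} = (1/2)^{15} = 1/32768.
By linearity of expectation: E[X] = Σ_H E[X_H] = 72057594037927936 · p^{15} = 72057594037927936 · 1/32768 = 2199023255552.
Numerically: E[X] ≈ 2.2e+12.

E[X] = 72057594037927936 · (1/2)^{15} = 2199023255552 ≈ 2.2e+12.


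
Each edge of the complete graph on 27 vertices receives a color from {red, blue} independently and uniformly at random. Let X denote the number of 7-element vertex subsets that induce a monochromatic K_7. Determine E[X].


Let X = Σ_S X_S over the C(27, 7) = 888030 subsets S of size 7, where X_S = 1 if the K_7 on S is monochromatic.
For a fixed S, the K_7 on S has C(7, 2) = 21 edges. P[all 21 edges red] = (1/2)^21, and likewise for blue, so P[monochromatic] = 2·(1/2)^21 = 2^{1 − 21} = 1/1048576.
Summing: E[X] = C(27, 7) · 2^{1 − 21} = 888030 · 1/1048576 = 444015/524288.
Numerically: E[X] ≈ 0.8469.

E[X] = C(27,7)·2^(1−C(7,2)) = 444015/524288 ≈ 0.8469.


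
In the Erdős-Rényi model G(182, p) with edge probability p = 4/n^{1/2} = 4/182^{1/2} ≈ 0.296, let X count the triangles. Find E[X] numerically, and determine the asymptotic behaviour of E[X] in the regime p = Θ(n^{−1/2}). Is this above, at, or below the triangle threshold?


Number of potential triangles: C(182, 3) = 988260.
Each occurs with probability p³ ≈ (0.296)³ ≈ 2.60659e-02.
By linearity: E[X] = C(182, 3)·p³ ≈ 988260 · 2.60659e-02 ≈ 25759.896.
Since α = 1/2 < 1, p = c/n^{1/2} ≫ 1/n is above the triangle threshold p ~ 1/n. Asymptotically E[X] ~ (c³/6)·n^{3(1−α)} = (4³/6)·n^{1.5} → ∞; triangles are abundant w.h.p.

E[X] ≈ 25759.896; in regime p = Θ(1/n^{1/2}) E[X] diverges (above the triangle threshold p ~ 1/n).


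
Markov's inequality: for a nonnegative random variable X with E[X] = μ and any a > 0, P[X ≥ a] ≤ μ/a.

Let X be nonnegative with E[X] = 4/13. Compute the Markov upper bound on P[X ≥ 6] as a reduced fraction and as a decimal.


μ = E[X] = 4/13, a = 6.
Markov: P[X ≥ 6] ≤ μ/a = (4/13)/6 = 2/39.
Numerically: ≈ 0.0513.
(Since a = 6 > μ = 0.3077, the bound 2/39 is < 1 and informative.)

P[X ≥ 6] ≤ 2/39 ≈ 0.0513.


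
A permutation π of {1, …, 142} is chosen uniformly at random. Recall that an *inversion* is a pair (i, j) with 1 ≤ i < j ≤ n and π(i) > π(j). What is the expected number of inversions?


Write X = Σ X_I over the C(142, 2) = 10011 pairs i < j, with X_I the indicator of one inversion.
There are 10011 indicators.
For each fixed pair i < j, the values π(i) and π(j) are two distinct elements of {1, …, 142} in uniformly random order; by symmetry P[π(i) > π(j)] = 1/2.
By linearity: E[X] = 10011 · (1/2) = C(142, 2) · (1/2) = 10011/2 = 10011/2 ≈ 5005.500.

E[X] = 10011/2 = 5005.500.


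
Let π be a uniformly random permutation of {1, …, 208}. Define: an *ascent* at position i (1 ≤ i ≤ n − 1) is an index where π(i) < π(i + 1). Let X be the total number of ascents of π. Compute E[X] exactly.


Write X = Σ X_I over i = 1, …, 207, with X_I the indicator of one ascent.
There are 207 indicators.
For each fixed i, the pair (π(i), π(i+1)) is a uniformly random ordered pair of distinct values from {1, …, 208}; by symmetry P[π(i) < π(i+1)] = 1/2.
By linearity: E[X] = 207 · (1/2) = (208 − 1) · (1/2) = 207/2 ≈ 103.5000.

E[X] = 207/2 = 103.5000.


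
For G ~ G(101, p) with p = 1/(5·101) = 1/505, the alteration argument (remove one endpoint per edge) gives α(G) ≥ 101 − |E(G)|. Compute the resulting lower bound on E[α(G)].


E[|E(G)|] = C(101, 2)·p = 5050 · (1/505) = 10.
E[α(G)] ≥ n − E[|E(G)|] = 101 − 10 = 91.
Numerically: ≈ 91.0000.
(This is only a lower bound; the true E[α(G)] may be larger.)

E[α(G)] ≥ 91 ≈ 91.0000.


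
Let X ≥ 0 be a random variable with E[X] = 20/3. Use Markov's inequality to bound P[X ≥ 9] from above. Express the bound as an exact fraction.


μ = E[X] = 20/3, a = 9.
Markov: P[X ≥ 9] ≤ μ/a = (20/3)/9 = 20/27.
Numerically: ≈ 0.7407.
(Since a = 9 > μ = 6.6667, the bound 20/27 is < 1 and informative.)

P[X ≥ 9] ≤ 20/27 ≈ 0.7407.


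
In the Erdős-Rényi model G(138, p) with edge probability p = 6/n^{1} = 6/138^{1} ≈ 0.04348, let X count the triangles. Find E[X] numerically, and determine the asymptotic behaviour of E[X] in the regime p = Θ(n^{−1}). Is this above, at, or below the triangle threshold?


Number of potential triangles: C(138, 3) = 428536.
Each occurs with probability p³ ≈ (0.04348)³ ≈ 8.218953e-05.
By linearity: E[X] = C(138, 3)·p³ ≈ 428536 · 8.218953e-05 ≈ 35.2212.
Here α = 1, so p = 6/n is exactly at the triangle threshold p ~ 1/n. Asymptotically E[X] → c³/6 = 6³/6 = 36 ≈ 36.0000, a bounded constant. In this regime the triangle count is asymptotically Poisson(c³/6).

E[X] ≈ 35.2212; in regime p = Θ(1/n^{1}) E[X] stays bounded (at the triangle threshold p ~ 1/n).


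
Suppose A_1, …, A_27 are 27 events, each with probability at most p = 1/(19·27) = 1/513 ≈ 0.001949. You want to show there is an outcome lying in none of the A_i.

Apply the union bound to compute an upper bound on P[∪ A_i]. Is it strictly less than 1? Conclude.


Union bound: P[∪_{i=1}^{27} A_i] ≤ Σ_i P[A_i] ≤ 27·p = 27·(1/513) = 1/19.
Numerically: 1/19 ≈ 0.052632.
Is 1/19 < 1? YES.
Since P[∪ A_i] ≤ 1/19 < 1, the complement has P[∩ A_i^c] ≥ 1 − 1/19 = 18/19 > 0, so some outcome avoids every A_i.

27·p = 1/19 ≈ 0.052632; existence CERTIFIED by the union bound.


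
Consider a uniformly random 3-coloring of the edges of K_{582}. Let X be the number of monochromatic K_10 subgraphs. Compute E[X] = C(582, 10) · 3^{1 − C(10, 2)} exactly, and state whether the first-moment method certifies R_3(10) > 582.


E[X] = C(582, 10) · 3^{1 − 45} = 1136849919863842617720 · 3^{−44} = 1136849919863842617720/984770902183611232881.
As a reduced fraction: E[X] = 378949973287947539240/328256967394537077627 ≈ 1.15443.
Is E[X] < 1? NO.
Since E[X] ≥ 1, the first-moment bound is inconclusive at n = 582; it does NOT by itself certify R_3(10) > 582.

E[X] = 378949973287947539240/328256967394537077627 ≈ 1.15443; E[X] ≥ 1; first-moment method inconclusive here.


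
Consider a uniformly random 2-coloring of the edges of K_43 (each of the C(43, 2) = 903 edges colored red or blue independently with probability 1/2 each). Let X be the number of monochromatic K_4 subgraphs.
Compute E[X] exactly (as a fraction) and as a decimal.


Let X = Σ_S X_S over the C(43, 4) = 123410 subsets S of size 4, where X_S = 1 if the K_4 on S is monochromatic.
For a fixed S, the K_4 on S has C(4, 2) = 6 edges. P[all 6 edges red] = (1/2)^6, and likewise for blue, so P[monochromatic] = 2·(1/2)^6 = 2^{1 − 6} = 1/32.
By linearity: E[X] = C(43, 4) · 2^{1 − 6} = 123410 · 1/32 = 61705/16.
Numerically: E[X] ≈ 3856.5625.

E[X] = C(43,4)·2^(1−C(4,2)) = 61705/16 ≈ 3856.5625.


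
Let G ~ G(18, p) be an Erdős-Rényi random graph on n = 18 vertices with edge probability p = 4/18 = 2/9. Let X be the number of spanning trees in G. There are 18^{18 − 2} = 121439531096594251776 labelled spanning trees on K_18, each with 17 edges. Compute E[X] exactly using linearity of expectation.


K_18 has 18^{18 − 2} = 121439531096594251776 labelled spanning trees.
For each such spanning tree H, let X_H = 1 if all 17 edges of H are present in G. Then P[X_H = 1] = p^{17} = (2/9)^{17} = 131072/16677181699666569.
By linearity: E[X] = Σ_H E[X_H] = 121439531096594251776 · p^{17} = 121439531096594251776 · 131072/16677181699666569 = 8589934592/9.
Numerically: E[X] ≈ 9.54437e+08.

E[X] = 121439531096594251776 · (2/9)^{17} = 8589934592/9 ≈ 9.54437e+08.


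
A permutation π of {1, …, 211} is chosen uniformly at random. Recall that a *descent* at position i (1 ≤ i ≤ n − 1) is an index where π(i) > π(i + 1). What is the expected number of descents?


Write X = Σ X_I over i = 1, …, 210, with X_I the indicator of one descent.
There are 210 indicators.
For each fixed i, the pair (π(i), π(i+1)) is a uniformly random ordered pair of distinct values from {1, …, 211}; by symmetry P[π(i) > π(i+1)] = 1/2.
By linearity: E[X] = 210 · (1/2) = (211 − 1) · (1/2) = 105 ≈ 105.000000.

E[X] = 105 = 105.000000.


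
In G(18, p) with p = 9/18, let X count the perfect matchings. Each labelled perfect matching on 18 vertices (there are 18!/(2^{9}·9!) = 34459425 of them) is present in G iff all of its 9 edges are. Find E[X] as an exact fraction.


K_18 has 18!/(2^{9}·9!) = 34459425 labelled perfect matchings.
For each such perfect matching H, let X_H = 1 if all 9 edges of H are present in G. Then P[X_H = 1] = p^{9} = (1/2)^{9} = 1/512.
By linearity: E[X] = Σ_H E[X_H] = 34459425 · p^{9} = 34459425 · 1/512 = 34459425/512.
Numerically: E[X] ≈ 67304.

E[X] = 34459425 · (1/2)^{9} = 34459425/512 ≈ 67304.


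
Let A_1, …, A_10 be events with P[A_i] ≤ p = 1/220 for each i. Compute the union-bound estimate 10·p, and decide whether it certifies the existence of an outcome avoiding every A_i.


Union bound: P[∪_{i=1}^{10} A_i] ≤ Σ_i P[A_i] ≤ 10·p = 10·(1/220) = 1/22.
Numerically: 1/22 ≈ 0.045455.
Is 1/22 < 1? YES.
Since P[∪ A_i] ≤ 1/22 < 1, the complement has P[∩ A_i^c] ≥ 1 − 1/22 = 21/22 > 0, so some outcome avoids every A_i.

10·p = 1/22 ≈ 0.045455; existence CERTIFIED by the union bound.


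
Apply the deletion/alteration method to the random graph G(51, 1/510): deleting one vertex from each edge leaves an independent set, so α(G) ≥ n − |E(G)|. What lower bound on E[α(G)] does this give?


E[|E(G)|] = C(51, 2)·p = 1275 · (1/510) = 5/2.
E[α(G)] ≥ n − E[|E(G)|] = 51 − 5/2 = 97/2.
Numerically: ≈ 48.500000.
(This is only a lower bound; the true E[α(G)] may be larger.)

E[α(G)] ≥ 97/2 ≈ 48.500000.


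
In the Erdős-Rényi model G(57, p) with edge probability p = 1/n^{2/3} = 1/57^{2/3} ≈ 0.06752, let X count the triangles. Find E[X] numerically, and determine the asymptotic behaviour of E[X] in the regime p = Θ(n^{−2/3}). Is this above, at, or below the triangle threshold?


Number of potential triangles: C(57, 3) = 29260.
Each occurs with probability p³ ≈ (0.06752)³ ≈ 3.077870e-04.
By linearity: E[X] = C(57, 3)·p³ ≈ 29260 · 3.077870e-04 ≈ 9.0058.
Since α = 2/3 < 1, p = c/n^{2/3} ≫ 1/n is above the triangle threshold p ~ 1/n. Asymptotically E[X] ~ (c³/6)·n^{3(1−α)} = (1³/6)·n^{1} → ∞; triangles are abundant w.h.p.

E[X] ≈ 9.0058; in regime p = Θ(1/n^{2/3}) E[X] diverges (above the triangle threshold p ~ 1/n).


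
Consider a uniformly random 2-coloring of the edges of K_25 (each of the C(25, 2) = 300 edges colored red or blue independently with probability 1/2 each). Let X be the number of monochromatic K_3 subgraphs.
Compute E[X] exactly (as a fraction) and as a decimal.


Let X = Σ_S X_S over the C(25, 3) = 2300 subsets S of size 3, where X_S = 1 if the K_3 on S is monochromatic.
For a fixed S, the K_3 on S has C(3, 2) = 3 edges. P[all 3 edges red] = (1/2)^3, and likewise for blue, so P[monochromatic] = 2·(1/2)^3 = 2^{1 − 3} = 1/4.
By linearity of expectation: E[X] = C(25, 3) · 2^{1 − 3} = 2300 · 1/4 = 575.
Numerically: E[X] ≈ 575.000000.

E[X] = C(25,3)·2^(1−C(3,2)) = 575 ≈ 575.000000.


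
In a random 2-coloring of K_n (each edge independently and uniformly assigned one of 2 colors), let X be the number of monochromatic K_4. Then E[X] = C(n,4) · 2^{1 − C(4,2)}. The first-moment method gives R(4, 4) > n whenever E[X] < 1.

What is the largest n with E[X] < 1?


We need C(n, 4) · 2^{1 − 6} < 1, i.e. C(n, 4) < 2^{6 − 1} = 32.
Check values of n near the boundary:
  n = 4: C(4, 4) = 1; 1 < 32? YES
  n = 5: C(5, 4) = 5; 5 < 32? YES
  n = 6: C(6, 4) = 15; 15 < 32? YES
  n = 7: C(7, 4) = 35; 35 < 32? NO
  n = 8: C(8, 4) = 70; 70 < 32? NO
The largest n with C(n, 4) < 32 is n = 6 (where E[X] = 15/32 ≈ 0.468750). Hence R(4, 4) > 6, i.e. R(4, 4) ≥ 7.

Largest n = 6; hence R(4, 4) > 6.


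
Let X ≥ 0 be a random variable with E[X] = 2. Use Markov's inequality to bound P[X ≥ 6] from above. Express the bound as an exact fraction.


μ = E[X] = 2, a = 6.
Markov: P[X ≥ 6] ≤ μ/a = (2)/6 = 1/3.
Numerically: ≈ 0.33333.
(Since a = 6 > μ = 2.00000, the bound 1/3 is < 1 and informative.)

P[X ≥ 6] ≤ 1/3 ≈ 0.33333.


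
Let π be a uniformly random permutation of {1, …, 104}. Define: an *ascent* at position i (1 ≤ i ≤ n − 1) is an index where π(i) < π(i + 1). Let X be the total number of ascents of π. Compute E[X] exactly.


Write X = Σ X_I over i = 1, …, 103, with X_I the indicator of one ascent.
There are 103 indicators.
For each fixed i, the pair (π(i), π(i+1)) is a uniformly random ordered pair of distinct values from {1, …, 104}; by symmetry P[π(i) < π(i+1)] = 1/2.
By linearity: E[X] = 103 · (1/2) = (104 − 1) · (1/2) = 103/2 ≈ 51.500000.

E[X] = 103/2 = 51.500000.


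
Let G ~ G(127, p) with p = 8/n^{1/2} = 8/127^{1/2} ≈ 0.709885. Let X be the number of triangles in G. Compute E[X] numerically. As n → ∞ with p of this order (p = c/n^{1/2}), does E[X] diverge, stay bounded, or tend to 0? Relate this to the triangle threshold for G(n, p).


Number of potential triangles: C(127, 3) = 333375.
Each occurs with probability p³ ≈ (0.709885)³ ≈ 3.57737427e-01.
By linearity: E[X] = C(127, 3)·p³ ≈ 333375 · 3.57737427e-01 ≈ 119260.714866.
Since α = 1/2 < 1, p = c/n^{1/2} ≫ 1/n is above the triangle threshold p ~ 1/n. Asymptotically E[X] ~ (c³/6)·n^{3(1−α)} = (8³/6)·n^{1.5} → ∞; triangles are abundant w.h.p.

E[X] ≈ 119260.714866; in regime p = Θ(1/n^{1/2}) E[X] diverges (above the triangle threshold p ~ 1/n).


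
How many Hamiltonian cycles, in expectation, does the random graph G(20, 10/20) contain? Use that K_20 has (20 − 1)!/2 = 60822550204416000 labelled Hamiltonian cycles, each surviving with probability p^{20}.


K_20 has (20 − 1)!/2 = 60822550204416000 labelled Hamiltonian cycles.
For each such Hamiltonian cycle H, let X_H = 1 if all 20 edges of H are present in G. Then P[X_H = 1] = p^{20} = (1/2)^{20} = 1/1048576.
Summing the indicators: E[X] = Σ_H E[X_H] = 60822550204416000 · p^{20} = 60822550204416000 · 1/1048576 = 1856156927625/32.
Numerically: E[X] ≈ 5.80049e+10.

E[X] = 60822550204416000 · (1/2)^{20} = 1856156927625/32 ≈ 5.80049e+10.


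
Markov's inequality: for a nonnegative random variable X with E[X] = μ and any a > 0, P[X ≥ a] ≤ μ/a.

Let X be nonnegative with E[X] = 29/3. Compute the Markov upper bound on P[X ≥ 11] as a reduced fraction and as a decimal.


μ = E[X] = 29/3, a = 11.
Markov: P[X ≥ 11] ≤ μ/a = (29/3)/11 = 29/33.
Numerically: ≈ 0.878788.
(Since a = 11 > μ = 9.666667, the bound 29/33 is < 1 and informative.)

P[X ≥ 11] ≤ 29/33 ≈ 0.878788.


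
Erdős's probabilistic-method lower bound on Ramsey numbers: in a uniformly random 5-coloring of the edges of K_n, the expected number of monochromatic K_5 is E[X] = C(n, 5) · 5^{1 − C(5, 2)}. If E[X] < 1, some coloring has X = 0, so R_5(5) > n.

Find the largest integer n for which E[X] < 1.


We need C(n, 5) · 5^{1 − 10} < 1, i.e. C(n, 5) < 5^{10 − 1} = 1953125.
Check values of n near the boundary:
  n = 48: C(48, 5) = 1712304; 1712304 < 1953125? YES
  n = 49: C(49, 5) = 1906884; 1906884 < 1953125? YES
  n = 50: C(50, 5) = 2118760; 2118760 < 1953125? NO
  n = 51: C(51, 5) = 2349060; 2349060 < 1953125? NO
The largest n with C(n, 5) < 1953125 is n = 49 (where E[X] = 1906884/1953125 ≈ 0.9763). Hence R_5(5) > 49, i.e. R_5(5) ≥ 50.

Largest n = 49; hence R_5(5) > 49.
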